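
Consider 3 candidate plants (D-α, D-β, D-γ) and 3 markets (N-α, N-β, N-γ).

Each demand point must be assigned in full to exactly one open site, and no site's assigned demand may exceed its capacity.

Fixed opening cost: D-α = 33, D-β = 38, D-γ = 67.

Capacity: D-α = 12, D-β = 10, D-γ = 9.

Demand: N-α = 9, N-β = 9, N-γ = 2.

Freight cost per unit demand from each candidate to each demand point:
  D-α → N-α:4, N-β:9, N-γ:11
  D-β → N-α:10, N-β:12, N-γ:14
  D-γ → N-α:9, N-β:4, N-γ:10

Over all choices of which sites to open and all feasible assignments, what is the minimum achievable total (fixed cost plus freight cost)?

Open {D-α, D-γ}; cheapest assignment that respects the capacities:
  D-α (cap 12, load 11): N-α, N-γ — cost 9×4 + 2×11 = 58
  D-γ (cap 9, load 9): N-β — cost 9×4 = 36
  Shipping 94, fixed 100 → total 194.
  Any other capacity-feasible assignment to {D-α, D-γ} ships for at least 94.
Compare {D-α, D-β, D-γ}: its best feasible assignment gives total 232.
Compare {D-α, D-β}: its best feasible assignment gives total 237.
Every other set of open sites that can feasibly serve all demand totals ≥ 232 even under its best assignment. Minimum: 194.

194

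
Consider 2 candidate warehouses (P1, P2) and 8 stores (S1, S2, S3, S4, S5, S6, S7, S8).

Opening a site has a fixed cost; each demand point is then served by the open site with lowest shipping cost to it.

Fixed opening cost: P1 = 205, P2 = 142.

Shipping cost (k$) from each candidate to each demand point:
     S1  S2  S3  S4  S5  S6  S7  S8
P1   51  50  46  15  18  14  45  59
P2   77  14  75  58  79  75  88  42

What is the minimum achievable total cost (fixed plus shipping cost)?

503

Open {P1}: assign each demand point to its cheapest open site.
  S1→P1 51, S2→P1 50, S3→P1 46, S4→P1 15, S5→P1 18, S6→P1 14, S7→P1 45, S8→P1 59
  shipping cost 298, fixed 205 → total 503.
Compare {P1, P2}: shipping cost 245 + fixed 347 = 592.
Compare {P2}: shipping cost 508 + fixed 142 = 650.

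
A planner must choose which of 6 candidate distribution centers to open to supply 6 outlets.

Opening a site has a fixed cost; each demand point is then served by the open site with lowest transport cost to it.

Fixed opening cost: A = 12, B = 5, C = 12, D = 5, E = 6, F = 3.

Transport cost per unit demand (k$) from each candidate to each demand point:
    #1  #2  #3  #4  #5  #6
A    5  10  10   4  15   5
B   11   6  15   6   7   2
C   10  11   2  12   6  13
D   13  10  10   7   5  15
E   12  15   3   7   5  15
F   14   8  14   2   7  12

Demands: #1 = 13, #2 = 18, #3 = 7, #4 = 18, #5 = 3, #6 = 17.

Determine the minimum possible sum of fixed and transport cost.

305

Open {A, B, E, F}: assign each demand point to its cheapest open site.
  #1→A 13×5=65, #2→B 18×6=108, #3→E 7×3=21, #4→F 18×2=36, #5→E 3×5=15, #6→B 17×2=34
  transport cost 279, fixed 26 → total 305.
Compare {A, B, C, F}: transport cost 275 + fixed 32 = 307.
Compare {A, B, C, D, F}: transport cost 272 + fixed 37 = 309.
Compare {A, B, C, E, F}: transport cost 272 + fixed 38 = 310.
All other subsets cost ≥ 307. Minimum total cost: 305.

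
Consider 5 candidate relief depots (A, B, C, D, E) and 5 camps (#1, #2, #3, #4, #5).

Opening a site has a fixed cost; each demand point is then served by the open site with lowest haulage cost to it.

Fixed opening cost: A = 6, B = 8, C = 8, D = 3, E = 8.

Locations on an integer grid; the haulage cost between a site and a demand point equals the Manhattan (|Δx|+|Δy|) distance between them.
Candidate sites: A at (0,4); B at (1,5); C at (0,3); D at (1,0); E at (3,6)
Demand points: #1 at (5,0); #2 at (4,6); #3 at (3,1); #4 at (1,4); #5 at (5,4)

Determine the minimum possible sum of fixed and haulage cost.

27

Open {D, E}: assign each demand point to its cheapest open site.
  #1→D 4, #2→E 1, #3→D 3, #4→D 4, #5→E 4
  haulage cost 16, fixed 11 → total 27.
Compare {A, D}: haulage cost 19 + fixed 9 = 28.
Compare {B, D}: haulage cost 17 + fixed 11 = 28.
Compare {E}: haulage cost 22 + fixed 8 = 30.
All other subsets cost ≥ 28. Minimum total cost: 27.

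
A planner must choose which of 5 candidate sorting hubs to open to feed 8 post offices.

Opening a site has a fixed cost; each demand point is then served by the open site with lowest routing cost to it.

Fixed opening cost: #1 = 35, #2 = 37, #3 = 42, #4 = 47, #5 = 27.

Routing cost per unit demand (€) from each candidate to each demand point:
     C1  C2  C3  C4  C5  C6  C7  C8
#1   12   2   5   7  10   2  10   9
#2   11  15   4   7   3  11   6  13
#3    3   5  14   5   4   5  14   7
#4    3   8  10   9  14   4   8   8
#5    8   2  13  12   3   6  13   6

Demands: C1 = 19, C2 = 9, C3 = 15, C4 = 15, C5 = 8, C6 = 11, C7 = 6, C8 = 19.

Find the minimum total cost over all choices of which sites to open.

Open {#1, #2, #3}: assign each demand point to its cheapest open site.
  C1→#3 19×3=57, C2→#1 9×2=18, C3→#2 15×4=60, C4→#3 15×5=75, C5→#2 8×3=24, C6→#1 11×2=22, C7→#2 6×6=36, C8→#3 19×7=133
  routing cost 425, fixed 114 → total 539.
Compare {#2, #3, #5}: routing cost 439 + fixed 106 = 545.
Compare {#1, #2, #3, #5}: routing cost 406 + fixed 141 = 547.
Compare {#1, #3}: routing cost 472 + fixed 77 = 549.
All other subsets cost ≥ 545. Minimum total cost: 539.

539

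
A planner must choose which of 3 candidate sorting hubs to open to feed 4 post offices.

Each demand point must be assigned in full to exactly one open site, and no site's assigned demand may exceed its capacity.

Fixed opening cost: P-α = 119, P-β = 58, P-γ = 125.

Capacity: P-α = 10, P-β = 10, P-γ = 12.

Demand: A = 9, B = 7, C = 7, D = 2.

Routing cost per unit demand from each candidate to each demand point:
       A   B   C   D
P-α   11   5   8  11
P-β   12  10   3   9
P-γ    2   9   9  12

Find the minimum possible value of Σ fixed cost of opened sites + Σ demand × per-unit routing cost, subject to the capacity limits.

Open {P-α, P-β, P-γ}; cheapest assignment that respects the capacities:
  P-α (cap 10, load 7): B — cost 7×5 = 35
  P-β (cap 10, load 9): C, D — cost 7×3 + 2×9 = 39
  P-γ (cap 12, load 9): A — cost 9×2 = 18
  Shipping 92, fixed 302 → total 394.
  Any other capacity-feasible assignment to {P-α, P-β, P-γ} ships for at least 92.
Total demand is 25 and no other set of sites has combined capacity ≥ 25, so {P-α, P-β, P-γ} is the only feasible choice of open sites. Minimum: 394.

394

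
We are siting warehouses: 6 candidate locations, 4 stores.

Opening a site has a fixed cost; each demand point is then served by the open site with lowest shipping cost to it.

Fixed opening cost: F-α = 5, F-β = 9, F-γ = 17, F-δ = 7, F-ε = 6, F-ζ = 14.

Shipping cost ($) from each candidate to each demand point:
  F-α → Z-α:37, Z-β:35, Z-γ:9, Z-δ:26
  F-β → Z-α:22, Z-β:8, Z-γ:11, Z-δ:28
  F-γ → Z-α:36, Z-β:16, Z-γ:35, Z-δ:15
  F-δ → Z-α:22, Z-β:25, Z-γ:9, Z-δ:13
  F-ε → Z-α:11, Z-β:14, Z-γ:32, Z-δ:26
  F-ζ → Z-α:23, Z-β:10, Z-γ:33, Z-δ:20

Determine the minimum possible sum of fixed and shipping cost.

60

Open {F-δ, F-ε}: assign each demand point to its cheapest open site.
  Z-α→F-ε 11, Z-β→F-ε 14, Z-γ→F-δ 9, Z-δ→F-δ 13
  shipping cost 47, fixed 13 → total 60.
Compare {F-β, F-δ, F-ε}: shipping cost 41 + fixed 22 = 63.
Compare {F-α, F-δ, F-ε}: shipping cost 47 + fixed 18 = 65.
Compare {F-β, F-δ}: shipping cost 52 + fixed 16 = 68.
All other subsets cost ≥ 63. Minimum total cost: 60.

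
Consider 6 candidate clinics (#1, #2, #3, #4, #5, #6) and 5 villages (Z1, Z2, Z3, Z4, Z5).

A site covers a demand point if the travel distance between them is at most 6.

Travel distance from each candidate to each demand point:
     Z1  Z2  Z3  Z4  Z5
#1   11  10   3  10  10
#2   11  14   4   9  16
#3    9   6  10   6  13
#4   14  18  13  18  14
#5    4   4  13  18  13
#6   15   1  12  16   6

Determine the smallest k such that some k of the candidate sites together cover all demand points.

Coverage sets (demand points within 6 of each site):
  #1: {Z3}
  #2: {Z3}
  #3: {Z2, Z4}
  #4: {}
  #5: {Z1, Z2}
  #6: {Z2, Z5}
No 3 sites suffice: every size-3 union leaves at least one demand point uncovered.
But {#1, #3, #5, #6} covers everything, so the minimum is 4.

4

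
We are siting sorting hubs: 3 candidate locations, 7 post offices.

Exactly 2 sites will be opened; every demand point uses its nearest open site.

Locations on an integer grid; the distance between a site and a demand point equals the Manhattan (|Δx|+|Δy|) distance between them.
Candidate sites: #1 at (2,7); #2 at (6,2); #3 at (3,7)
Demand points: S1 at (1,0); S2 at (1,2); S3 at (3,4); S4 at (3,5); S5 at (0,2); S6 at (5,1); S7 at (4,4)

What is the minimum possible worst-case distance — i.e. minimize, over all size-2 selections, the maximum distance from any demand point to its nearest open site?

7

Open {#1, #2}.
  Farthest demand point is S1 at distance 7 (to #2); all others are ≤ 7.
With {#2, #3} the worst case is 7.
With {#1, #3} the worst case is 8.
No size-2 selection achieves below 7.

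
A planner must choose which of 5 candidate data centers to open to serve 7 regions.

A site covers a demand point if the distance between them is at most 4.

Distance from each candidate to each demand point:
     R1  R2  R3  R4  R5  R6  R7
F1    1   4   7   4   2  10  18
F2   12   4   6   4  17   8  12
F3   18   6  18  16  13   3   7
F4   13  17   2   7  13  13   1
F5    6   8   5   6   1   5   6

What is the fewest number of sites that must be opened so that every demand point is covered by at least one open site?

3

Coverage sets (demand points within 4 of each site):
  F1: {R1, R2, R4, R5}
  F2: {R2, R4}
  F3: {R6}
  F4: {R3, R7}
  F5: {R5}
No 2 sites suffice: every size-2 union leaves at least one demand point uncovered.
But {F1, F3, F4} covers everything, so the minimum is 3.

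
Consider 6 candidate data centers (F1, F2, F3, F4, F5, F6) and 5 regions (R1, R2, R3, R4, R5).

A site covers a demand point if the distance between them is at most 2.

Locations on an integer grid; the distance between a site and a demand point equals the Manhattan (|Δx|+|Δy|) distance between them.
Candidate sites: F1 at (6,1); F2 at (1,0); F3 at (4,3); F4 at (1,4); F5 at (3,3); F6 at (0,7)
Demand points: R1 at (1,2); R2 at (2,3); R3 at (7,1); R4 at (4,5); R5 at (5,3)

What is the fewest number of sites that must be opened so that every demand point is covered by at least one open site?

3

Coverage sets (demand points within 2 of each site):
  F1: {R3}
  F2: {R1}
  F3: {R2, R4, R5}
  F4: {R1, R2}
  F5: {R2, R5}
  F6: {}
No 2 sites suffice: every size-2 union leaves at least one demand point uncovered.
But {F1, F2, F3} covers everything, so the minimum is 3.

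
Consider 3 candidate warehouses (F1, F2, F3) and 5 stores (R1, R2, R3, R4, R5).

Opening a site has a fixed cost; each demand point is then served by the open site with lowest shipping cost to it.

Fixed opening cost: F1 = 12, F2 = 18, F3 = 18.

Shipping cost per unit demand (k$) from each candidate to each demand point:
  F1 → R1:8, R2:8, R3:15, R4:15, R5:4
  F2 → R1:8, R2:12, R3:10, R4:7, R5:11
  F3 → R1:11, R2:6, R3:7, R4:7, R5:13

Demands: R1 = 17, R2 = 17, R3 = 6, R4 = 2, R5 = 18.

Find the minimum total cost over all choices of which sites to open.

Open {F1, F3}: assign each demand point to its cheapest open site.
  R1→F1 17×8=136, R2→F3 17×6=102, R3→F3 6×7=42, R4→F3 2×7=14, R5→F1 18×4=72
  shipping cost 366, fixed 30 → total 396.
Compare {F1, F2, F3}: shipping cost 366 + fixed 48 = 414.
Compare {F1, F2}: shipping cost 418 + fixed 30 = 448.
Compare {F1}: shipping cost 464 + fixed 12 = 476.
All other subsets cost ≥ 414. Minimum total cost: 396.

396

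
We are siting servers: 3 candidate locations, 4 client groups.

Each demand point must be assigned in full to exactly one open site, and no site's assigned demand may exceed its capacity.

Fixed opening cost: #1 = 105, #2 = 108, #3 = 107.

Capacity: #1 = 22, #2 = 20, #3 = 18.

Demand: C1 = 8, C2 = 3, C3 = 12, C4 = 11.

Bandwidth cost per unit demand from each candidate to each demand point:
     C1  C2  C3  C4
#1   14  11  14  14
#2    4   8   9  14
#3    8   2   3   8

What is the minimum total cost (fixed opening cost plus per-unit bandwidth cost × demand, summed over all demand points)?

Open {#2, #3}; cheapest assignment that respects the capacities:
  #2 (cap 20, load 19): C1, C4 — cost 8×4 + 11×14 = 186
  #3 (cap 18, load 15): C2, C3 — cost 3×2 + 12×3 = 42
  Shipping 228, fixed 215 → total 443.
  Any other capacity-feasible assignment to {#2, #3} ships for at least 228.
Compare {#1, #3}: its best feasible assignment gives total 520.
Compare {#1, #2}: its best feasible assignment gives total 540.
Every other set of open sites that can feasibly serve all demand totals ≥ 520 even under its best assignment. Minimum: 443.

443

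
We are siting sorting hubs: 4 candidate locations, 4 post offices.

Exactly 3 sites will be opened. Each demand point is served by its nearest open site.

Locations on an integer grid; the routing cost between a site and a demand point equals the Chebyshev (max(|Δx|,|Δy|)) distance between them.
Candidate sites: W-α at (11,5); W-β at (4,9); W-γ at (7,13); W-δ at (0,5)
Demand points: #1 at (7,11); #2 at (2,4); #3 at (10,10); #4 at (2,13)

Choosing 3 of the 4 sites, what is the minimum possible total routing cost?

11

Open {W-β, W-γ, W-δ}.
  #1→W-γ 2, #2→W-δ 2, #3→W-γ 3, #4→W-β 4  ⇒ total 11.
Compare {W-α, W-γ, W-δ}: total 12.
Compare {W-α, W-β, W-γ}: total 14.
No size-3 selection does better; minimum is 11.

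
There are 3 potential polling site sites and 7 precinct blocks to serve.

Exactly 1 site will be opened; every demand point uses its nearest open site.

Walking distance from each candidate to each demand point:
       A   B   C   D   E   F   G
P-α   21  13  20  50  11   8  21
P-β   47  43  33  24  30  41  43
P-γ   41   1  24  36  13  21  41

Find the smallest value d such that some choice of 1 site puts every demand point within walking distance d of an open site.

Open {P-γ}.
  Farthest demand point is A at walking distance 41 (to P-γ); all others are ≤ 41.
With {P-β} the worst case is 47.
With {P-α} the worst case is 50.
No size-1 selection achieves below 41.

41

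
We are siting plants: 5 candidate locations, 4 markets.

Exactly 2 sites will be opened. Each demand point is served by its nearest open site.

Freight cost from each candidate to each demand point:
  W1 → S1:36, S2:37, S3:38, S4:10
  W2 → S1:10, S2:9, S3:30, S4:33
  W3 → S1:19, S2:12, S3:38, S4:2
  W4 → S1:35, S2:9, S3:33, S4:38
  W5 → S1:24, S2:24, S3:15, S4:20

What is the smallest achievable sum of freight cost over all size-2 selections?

48

Open {W3, W5}.
  S1→W3 19, S2→W3 12, S3→W5 15, S4→W3 2  ⇒ total 48.
Compare {W2, W3}: total 51.
Compare {W2, W5}: total 54.
No size-2 selection does better; minimum is 48.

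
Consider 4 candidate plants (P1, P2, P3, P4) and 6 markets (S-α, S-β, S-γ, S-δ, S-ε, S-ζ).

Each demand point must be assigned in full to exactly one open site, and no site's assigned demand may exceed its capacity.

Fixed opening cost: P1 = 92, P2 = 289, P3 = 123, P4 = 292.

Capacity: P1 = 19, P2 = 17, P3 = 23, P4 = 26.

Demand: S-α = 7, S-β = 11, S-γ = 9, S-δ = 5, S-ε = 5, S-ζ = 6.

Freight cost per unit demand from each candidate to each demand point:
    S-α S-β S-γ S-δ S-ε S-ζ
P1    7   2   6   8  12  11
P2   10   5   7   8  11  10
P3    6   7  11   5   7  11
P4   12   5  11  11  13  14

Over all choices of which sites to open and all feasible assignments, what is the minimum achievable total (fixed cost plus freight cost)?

Open {P3, P4}; cheapest assignment that respects the capacities:
  P3 (cap 23, load 23): S-α, S-δ, S-ε, S-ζ — cost 7×6 + 5×5 + 5×7 + 6×11 = 168
  P4 (cap 26, load 20): S-β, S-γ — cost 11×5 + 9×11 = 154
  Shipping 322, fixed 415 → total 737.
  Any other capacity-feasible assignment to {P3, P4} ships for at least 322.
Compare {P1, P2, P3}: its best feasible assignment gives total 751.
Compare {P1, P4}: its best feasible assignment gives total 758.
Every other set of open sites that can feasibly serve all demand totals ≥ 751 even under its best assignment. Minimum: 737.

737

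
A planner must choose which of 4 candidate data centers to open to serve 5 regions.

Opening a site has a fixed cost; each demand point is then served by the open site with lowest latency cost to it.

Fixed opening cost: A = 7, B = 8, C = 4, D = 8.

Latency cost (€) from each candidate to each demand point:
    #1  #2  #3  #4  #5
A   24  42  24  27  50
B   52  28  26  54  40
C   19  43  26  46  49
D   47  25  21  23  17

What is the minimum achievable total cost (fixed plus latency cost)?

117

Open {C, D}: assign each demand point to its cheapest open site.
  #1→C 19, #2→D 25, #3→D 21, #4→D 23, #5→D 17
  latency cost 105, fixed 12 → total 117.
Compare {A, C, D}: latency cost 105 + fixed 19 = 124.
Compare {A, D}: latency cost 110 + fixed 15 = 125.
Compare {B, C, D}: latency cost 105 + fixed 20 = 125.
All other subsets cost ≥ 124. Minimum total cost: 117.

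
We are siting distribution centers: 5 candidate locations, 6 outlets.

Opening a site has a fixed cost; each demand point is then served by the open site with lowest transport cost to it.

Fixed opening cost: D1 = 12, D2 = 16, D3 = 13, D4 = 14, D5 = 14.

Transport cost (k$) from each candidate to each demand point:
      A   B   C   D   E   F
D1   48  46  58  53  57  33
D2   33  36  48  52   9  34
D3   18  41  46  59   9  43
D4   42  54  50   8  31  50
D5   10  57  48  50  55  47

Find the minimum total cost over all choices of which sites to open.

189

Open {D2, D4, D5}: assign each demand point to its cheapest open site.
  A→D5 10, B→D2 36, C→D2 48, D→D4 8, E→D2 9, F→D2 34
  transport cost 145, fixed 44 → total 189.
Compare {D3, D4}: transport cost 165 + fixed 27 = 192.
Compare {D1, D3, D4}: transport cost 155 + fixed 39 = 194.
Compare {D2, D3, D4}: transport cost 151 + fixed 43 = 194.
All other subsets cost ≥ 192. Minimum total cost: 189.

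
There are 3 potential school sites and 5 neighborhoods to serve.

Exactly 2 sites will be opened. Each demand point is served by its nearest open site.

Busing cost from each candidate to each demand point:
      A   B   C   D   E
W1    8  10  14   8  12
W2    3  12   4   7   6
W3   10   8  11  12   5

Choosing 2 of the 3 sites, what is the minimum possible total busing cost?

27

Open {W2, W3}.
  A→W2 3, B→W3 8, C→W2 4, D→W2 7, E→W3 5  ⇒ total 27.
Compare {W1, W2}: total 30.
Compare {W1, W3}: total 40.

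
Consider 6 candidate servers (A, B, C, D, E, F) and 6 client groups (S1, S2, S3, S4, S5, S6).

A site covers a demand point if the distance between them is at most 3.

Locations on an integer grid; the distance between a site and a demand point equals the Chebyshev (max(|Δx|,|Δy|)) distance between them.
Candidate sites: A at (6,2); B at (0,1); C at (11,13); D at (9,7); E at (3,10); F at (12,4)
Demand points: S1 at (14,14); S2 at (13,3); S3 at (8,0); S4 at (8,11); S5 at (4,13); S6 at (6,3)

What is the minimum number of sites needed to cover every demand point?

Coverage sets (demand points within 3 of each site):
  A: {S3, S6}
  B: {}
  C: {S1, S4}
  D: {}
  E: {S5}
  F: {S2}
No 3 sites suffice: every size-3 union leaves at least one demand point uncovered.
But {A, C, E, F} covers everything, so the minimum is 4.

4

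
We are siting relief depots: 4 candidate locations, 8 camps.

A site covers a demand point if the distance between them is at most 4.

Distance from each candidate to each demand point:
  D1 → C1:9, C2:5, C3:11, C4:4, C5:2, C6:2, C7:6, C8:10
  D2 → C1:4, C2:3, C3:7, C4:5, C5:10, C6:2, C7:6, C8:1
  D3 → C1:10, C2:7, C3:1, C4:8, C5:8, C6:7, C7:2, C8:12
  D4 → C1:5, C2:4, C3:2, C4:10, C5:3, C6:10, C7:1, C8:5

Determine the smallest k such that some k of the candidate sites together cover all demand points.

3

Coverage sets (demand points within 4 of each site):
  D1: {C4, C5, C6}
  D2: {C1, C2, C6, C8}
  D3: {C3, C7}
  D4: {C2, C3, C5, C7}
No 2 sites suffice: every size-2 union leaves at least one demand point uncovered.
But {D1, D2, D3} covers everything, so the minimum is 3.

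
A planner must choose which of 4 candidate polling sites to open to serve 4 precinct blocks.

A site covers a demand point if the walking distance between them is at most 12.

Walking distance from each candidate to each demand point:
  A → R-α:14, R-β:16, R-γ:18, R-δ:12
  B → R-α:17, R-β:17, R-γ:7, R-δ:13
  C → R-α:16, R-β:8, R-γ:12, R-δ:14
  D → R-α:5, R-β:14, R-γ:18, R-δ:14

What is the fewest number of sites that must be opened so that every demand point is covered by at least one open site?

Coverage sets (demand points within 12 of each site):
  A: {R-δ}
  B: {R-γ}
  C: {R-β, R-γ}
  D: {R-α}
No 2 sites suffice: every size-2 union leaves at least one demand point uncovered.
But {A, C, D} covers everything, so the minimum is 3.

3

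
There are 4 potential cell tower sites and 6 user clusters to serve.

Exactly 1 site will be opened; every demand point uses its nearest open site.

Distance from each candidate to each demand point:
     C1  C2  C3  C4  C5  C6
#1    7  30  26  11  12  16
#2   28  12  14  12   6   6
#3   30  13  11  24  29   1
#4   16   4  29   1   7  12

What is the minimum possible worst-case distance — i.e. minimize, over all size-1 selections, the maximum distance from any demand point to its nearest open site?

28

Open {#2}.
  Farthest demand point is C1 at distance 28 (to #2); all others are ≤ 28.
With {#4} the worst case is 29.
With {#1} the worst case is 30.
No size-1 selection achieves below 28.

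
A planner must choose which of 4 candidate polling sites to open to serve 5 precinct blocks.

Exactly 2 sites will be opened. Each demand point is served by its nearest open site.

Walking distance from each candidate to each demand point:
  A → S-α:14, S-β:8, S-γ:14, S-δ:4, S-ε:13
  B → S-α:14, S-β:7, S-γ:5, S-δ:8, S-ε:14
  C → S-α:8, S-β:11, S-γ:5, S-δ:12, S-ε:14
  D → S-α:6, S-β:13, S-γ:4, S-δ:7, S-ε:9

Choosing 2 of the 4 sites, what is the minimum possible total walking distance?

31

Open {A, D}.
  S-α→D 6, S-β→A 8, S-γ→D 4, S-δ→A 4, S-ε→D 9  ⇒ total 31.
Compare {B, D}: total 33.
Compare {C, D}: total 37.
No size-2 selection does better; minimum is 31.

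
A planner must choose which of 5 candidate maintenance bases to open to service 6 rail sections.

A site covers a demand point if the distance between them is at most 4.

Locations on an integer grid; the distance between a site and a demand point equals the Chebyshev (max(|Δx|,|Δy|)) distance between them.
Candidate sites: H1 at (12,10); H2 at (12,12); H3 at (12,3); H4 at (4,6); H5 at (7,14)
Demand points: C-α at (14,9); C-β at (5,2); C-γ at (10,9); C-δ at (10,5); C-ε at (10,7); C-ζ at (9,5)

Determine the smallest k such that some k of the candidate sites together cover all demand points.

3

Coverage sets (demand points within 4 of each site):
  H1: {C-α, C-γ, C-ε}
  H2: {C-α, C-γ}
  H3: {C-δ, C-ε, C-ζ}
  H4: {C-β}
  H5: {}
No 2 sites suffice: every size-2 union leaves at least one demand point uncovered.
But {H1, H3, H4} covers everything, so the minimum is 3.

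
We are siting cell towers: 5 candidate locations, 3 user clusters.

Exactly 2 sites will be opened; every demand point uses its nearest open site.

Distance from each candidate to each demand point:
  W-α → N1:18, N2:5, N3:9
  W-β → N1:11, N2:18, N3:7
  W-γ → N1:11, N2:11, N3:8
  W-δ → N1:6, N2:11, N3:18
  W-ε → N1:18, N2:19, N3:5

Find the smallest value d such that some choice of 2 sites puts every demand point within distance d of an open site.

Open {W-α, W-δ}.
  Farthest demand point is N3 at distance 9 (to W-α); all others are ≤ 9.
With {W-α, W-β} the worst case is 11.
With {W-α, W-γ} the worst case is 11.
No size-2 selection achieves below 9.

9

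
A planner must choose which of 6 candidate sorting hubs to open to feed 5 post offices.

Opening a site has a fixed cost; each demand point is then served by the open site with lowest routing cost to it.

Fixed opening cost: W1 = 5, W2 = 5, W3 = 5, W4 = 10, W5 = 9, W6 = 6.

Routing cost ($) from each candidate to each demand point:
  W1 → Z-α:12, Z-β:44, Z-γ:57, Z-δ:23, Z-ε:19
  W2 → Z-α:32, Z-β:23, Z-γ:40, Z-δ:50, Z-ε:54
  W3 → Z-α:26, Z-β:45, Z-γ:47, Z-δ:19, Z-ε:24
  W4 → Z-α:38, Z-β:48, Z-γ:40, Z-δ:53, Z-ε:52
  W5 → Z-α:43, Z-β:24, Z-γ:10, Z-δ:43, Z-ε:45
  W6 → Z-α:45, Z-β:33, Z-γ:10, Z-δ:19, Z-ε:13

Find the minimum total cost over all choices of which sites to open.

93

Open {W1, W2, W6}: assign each demand point to its cheapest open site.
  Z-α→W1 12, Z-β→W2 23, Z-γ→W6 10, Z-δ→W6 19, Z-ε→W6 13
  routing cost 77, fixed 16 → total 93.
Compare {W1, W6}: routing cost 87 + fixed 11 = 98.
Compare {W1, W5, W6}: routing cost 78 + fixed 20 = 98.
Compare {W1, W2, W3, W6}: routing cost 77 + fixed 21 = 98.
All other subsets cost ≥ 98. Minimum total cost: 93.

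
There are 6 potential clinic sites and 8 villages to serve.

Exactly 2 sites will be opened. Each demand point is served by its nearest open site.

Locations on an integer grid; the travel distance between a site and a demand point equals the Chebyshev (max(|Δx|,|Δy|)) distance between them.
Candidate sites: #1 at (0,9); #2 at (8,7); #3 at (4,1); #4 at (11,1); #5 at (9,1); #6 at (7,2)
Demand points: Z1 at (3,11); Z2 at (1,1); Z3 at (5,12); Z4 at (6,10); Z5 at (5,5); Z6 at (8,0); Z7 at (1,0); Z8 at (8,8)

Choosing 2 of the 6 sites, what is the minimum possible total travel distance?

Open {#2, #3}.
  Z1→#2 5, Z2→#3 3, Z3→#2 5, Z4→#2 3, Z5→#2 3, Z6→#3 4, Z7→#3 3, Z8→#2 1  ⇒ total 27.
Compare {#2, #6}: total 31.
Compare {#2, #5}: total 32.
No size-2 selection does better; minimum is 27.

27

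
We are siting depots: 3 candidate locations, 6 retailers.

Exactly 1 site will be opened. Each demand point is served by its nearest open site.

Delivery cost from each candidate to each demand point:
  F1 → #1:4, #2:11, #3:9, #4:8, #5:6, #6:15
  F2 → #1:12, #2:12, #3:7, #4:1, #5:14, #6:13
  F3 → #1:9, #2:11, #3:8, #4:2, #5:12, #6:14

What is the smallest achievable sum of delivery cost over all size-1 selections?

53

Open {F1}.
  #1→F1 4, #2→F1 11, #3→F1 9, #4→F1 8, #5→F1 6, #6→F1 15  ⇒ total 53.
Compare {F3}: total 56.
Compare {F2}: total 59.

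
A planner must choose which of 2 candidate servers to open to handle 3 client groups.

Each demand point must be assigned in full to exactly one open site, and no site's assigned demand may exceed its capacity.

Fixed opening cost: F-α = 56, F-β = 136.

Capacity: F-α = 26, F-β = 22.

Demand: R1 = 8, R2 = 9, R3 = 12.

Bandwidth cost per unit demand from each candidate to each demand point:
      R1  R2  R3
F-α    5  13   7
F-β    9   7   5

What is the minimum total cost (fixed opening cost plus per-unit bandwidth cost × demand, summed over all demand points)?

Open {F-α, F-β}; cheapest assignment that respects the capacities:
  F-α (cap 26, load 8): R1 — cost 8×5 = 40
  F-β (cap 22, load 21): R2, R3 — cost 9×7 + 12×5 = 123
  Shipping 163, fixed 192 → total 355.
  Any other capacity-feasible assignment to {F-α, F-β} ships for at least 163.
Total demand is 29 and no other set of sites has combined capacity ≥ 29, so {F-α, F-β} is the only feasible choice of open sites. Minimum: 355.

355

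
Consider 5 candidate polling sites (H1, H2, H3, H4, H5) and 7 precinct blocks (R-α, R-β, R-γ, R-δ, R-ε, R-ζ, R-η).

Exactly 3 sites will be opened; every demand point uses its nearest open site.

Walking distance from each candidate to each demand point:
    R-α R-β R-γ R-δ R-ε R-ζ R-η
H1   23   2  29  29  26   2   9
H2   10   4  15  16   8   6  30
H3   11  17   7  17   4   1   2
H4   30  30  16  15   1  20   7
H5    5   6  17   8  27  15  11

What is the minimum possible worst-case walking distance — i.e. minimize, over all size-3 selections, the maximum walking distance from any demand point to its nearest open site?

8

Open {H1, H3, H5}.
  Farthest demand point is R-δ at walking distance 8 (to H5); all others are ≤ 8.
With {H2, H3, H5} the worst case is 8.
With {H3, H4, H5} the worst case is 8.
No size-3 selection achieves below 8.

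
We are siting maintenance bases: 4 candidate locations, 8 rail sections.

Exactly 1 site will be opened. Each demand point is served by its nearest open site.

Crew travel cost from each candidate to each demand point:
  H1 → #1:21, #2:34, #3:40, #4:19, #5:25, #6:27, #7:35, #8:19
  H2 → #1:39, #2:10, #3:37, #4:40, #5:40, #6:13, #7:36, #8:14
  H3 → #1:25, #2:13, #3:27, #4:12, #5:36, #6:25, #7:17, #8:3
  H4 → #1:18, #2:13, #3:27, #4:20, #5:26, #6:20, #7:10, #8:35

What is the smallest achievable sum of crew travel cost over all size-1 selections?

Open {H3}.
  #1→H3 25, #2→H3 13, #3→H3 27, #4→H3 12, #5→H3 36, #6→H3 25, #7→H3 17, #8→H3 3  ⇒ total 158.
Compare {H4}: total 169.
Compare {H1}: total 220.
No size-1 selection does better; minimum is 158.

158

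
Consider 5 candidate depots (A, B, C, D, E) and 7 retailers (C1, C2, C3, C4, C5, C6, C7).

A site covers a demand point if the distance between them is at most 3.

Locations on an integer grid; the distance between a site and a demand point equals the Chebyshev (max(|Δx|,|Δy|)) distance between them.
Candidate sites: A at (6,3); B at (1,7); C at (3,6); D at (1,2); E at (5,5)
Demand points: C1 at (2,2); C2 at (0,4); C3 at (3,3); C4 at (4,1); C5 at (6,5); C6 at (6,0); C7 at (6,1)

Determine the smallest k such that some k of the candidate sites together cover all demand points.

Coverage sets (demand points within 3 of each site):
  A: {C3, C4, C5, C6, C7}
  B: {C2}
  C: {C2, C3, C5}
  D: {C1, C2, C3, C4}
  E: {C1, C3, C5}
No single site covers all 7 demand points.
But {A, D} covers everything, so the minimum is 2.

2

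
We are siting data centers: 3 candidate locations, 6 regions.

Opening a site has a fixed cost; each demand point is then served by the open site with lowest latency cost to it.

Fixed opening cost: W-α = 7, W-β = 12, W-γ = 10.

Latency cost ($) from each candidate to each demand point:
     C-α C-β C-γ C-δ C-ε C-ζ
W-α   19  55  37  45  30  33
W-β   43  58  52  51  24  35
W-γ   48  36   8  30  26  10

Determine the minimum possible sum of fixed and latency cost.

146

Open {W-α, W-γ}: assign each demand point to its cheapest open site.
  C-α→W-α 19, C-β→W-γ 36, C-γ→W-γ 8, C-δ→W-γ 30, C-ε→W-γ 26, C-ζ→W-γ 10
  latency cost 129, fixed 17 → total 146.
Compare {W-α, W-β, W-γ}: latency cost 127 + fixed 29 = 156.
Compare {W-γ}: latency cost 158 + fixed 10 = 168.
Compare {W-β, W-γ}: latency cost 151 + fixed 22 = 173.
All other subsets cost ≥ 156. Minimum total cost: 146.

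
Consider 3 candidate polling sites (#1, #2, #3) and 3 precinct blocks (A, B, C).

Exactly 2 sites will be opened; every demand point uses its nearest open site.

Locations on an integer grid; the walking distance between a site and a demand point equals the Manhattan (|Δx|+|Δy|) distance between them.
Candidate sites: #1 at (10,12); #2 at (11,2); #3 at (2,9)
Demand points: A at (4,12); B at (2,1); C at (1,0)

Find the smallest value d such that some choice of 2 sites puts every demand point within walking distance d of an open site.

10

Open {#1, #3}.
  Farthest demand point is C at walking distance 10 (to #3); all others are ≤ 10.
With {#2, #3} the worst case is 10.
With {#1, #2} the worst case is 12.
No size-2 selection achieves below 10.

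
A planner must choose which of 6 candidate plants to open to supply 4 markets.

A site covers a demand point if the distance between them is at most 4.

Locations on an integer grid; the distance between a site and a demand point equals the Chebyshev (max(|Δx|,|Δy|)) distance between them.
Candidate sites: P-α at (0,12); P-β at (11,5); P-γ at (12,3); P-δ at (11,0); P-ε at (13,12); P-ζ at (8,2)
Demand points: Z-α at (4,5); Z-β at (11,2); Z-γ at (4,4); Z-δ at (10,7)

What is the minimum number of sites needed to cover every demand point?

2

Coverage sets (demand points within 4 of each site):
  P-α: {}
  P-β: {Z-β, Z-δ}
  P-γ: {Z-β, Z-δ}
  P-δ: {Z-β}
  P-ε: {}
  P-ζ: {Z-α, Z-β, Z-γ}
No single site covers all 4 demand points.
But {P-β, P-ζ} covers everything, so the minimum is 2.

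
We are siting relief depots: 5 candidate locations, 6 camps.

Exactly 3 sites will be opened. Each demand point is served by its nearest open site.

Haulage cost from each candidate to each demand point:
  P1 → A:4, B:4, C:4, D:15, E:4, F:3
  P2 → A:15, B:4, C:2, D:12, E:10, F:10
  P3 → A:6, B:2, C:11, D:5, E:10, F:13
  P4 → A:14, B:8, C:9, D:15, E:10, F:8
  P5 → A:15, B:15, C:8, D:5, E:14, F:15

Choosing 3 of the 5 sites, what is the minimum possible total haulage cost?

20

Open {P1, P2, P3}.
  A→P1 4, B→P3 2, C→P2 2, D→P3 5, E→P1 4, F→P1 3  ⇒ total 20.
Compare {P1, P2, P5}: total 22.
Compare {P1, P3, P4}: total 22.
No size-3 selection does better; minimum is 20.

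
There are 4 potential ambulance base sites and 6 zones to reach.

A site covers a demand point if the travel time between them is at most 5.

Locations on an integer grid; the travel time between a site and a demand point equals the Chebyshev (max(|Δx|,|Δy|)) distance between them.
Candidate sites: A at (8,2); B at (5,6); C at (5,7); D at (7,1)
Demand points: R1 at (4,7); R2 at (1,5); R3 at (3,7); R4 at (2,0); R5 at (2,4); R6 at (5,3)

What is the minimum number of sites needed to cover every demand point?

Coverage sets (demand points within 5 of each site):
  A: {R1, R3, R6}
  B: {R1, R2, R3, R5, R6}
  C: {R1, R2, R3, R5, R6}
  D: {R4, R5, R6}
No single site covers all 6 demand points.
But {B, D} covers everything, so the minimum is 2.

2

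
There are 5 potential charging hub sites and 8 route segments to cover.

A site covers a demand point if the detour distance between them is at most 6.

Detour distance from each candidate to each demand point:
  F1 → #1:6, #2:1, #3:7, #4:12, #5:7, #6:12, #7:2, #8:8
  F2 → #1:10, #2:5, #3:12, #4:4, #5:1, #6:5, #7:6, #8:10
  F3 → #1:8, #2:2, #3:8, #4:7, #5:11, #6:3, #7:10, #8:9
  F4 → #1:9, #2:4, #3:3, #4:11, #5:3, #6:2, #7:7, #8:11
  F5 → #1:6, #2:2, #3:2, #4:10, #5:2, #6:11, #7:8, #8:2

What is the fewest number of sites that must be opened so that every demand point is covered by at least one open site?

2

Coverage sets (demand points within 6 of each site):
  F1: {#1, #2, #7}
  F2: {#2, #4, #5, #6, #7}
  F3: {#2, #6}
  F4: {#2, #3, #5, #6}
  F5: {#1, #2, #3, #5, #8}
No single site covers all 8 demand points.
But {F2, F5} covers everything, so the minimum is 2.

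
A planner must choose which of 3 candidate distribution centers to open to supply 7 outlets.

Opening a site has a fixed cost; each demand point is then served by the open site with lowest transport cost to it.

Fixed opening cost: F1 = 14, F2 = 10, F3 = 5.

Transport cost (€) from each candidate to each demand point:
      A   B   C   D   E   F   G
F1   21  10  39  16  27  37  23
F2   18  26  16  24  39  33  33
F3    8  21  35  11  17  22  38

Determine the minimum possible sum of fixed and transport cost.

Open {F1, F2, F3}: assign each demand point to its cheapest open site.
  A→F3 8, B→F1 10, C→F2 16, D→F3 11, E→F3 17, F→F3 22, G→F1 23
  transport cost 107, fixed 29 → total 136.
Compare {F2, F3}: transport cost 128 + fixed 15 = 143.
Compare {F1, F3}: transport cost 126 + fixed 19 = 145.
Compare {F3}: transport cost 152 + fixed 5 = 157.
All other subsets cost ≥ 143. Minimum total cost: 136.

136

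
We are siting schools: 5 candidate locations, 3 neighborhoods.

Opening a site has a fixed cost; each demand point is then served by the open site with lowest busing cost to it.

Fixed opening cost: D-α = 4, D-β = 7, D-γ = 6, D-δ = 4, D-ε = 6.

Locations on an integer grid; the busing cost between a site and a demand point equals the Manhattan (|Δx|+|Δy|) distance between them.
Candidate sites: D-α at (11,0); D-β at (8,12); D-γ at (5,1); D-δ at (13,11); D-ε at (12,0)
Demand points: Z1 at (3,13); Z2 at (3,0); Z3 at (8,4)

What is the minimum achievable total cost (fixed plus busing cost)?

28

Open {D-β, D-γ}: assign each demand point to its cheapest open site.
  Z1→D-β 6, Z2→D-γ 3, Z3→D-γ 6
  busing cost 15, fixed 13 → total 28.
Compare {D-γ}: busing cost 23 + fixed 6 = 29.
Compare {D-γ, D-δ}: busing cost 21 + fixed 10 = 31.
Compare {D-α, D-β}: busing cost 21 + fixed 11 = 32.
All other subsets cost ≥ 29. Minimum total cost: 28.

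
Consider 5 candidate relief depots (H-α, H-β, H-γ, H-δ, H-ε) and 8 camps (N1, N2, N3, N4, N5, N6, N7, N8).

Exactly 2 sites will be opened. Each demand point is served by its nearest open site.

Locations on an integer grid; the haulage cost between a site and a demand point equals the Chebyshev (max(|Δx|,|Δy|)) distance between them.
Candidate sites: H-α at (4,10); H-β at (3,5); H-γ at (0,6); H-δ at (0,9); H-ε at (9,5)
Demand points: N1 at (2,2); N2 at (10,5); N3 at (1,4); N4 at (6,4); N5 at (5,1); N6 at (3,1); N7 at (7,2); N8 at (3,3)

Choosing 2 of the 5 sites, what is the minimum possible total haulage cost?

Open {H-β, H-ε}.
  N1→H-β 3, N2→H-ε 1, N3→H-β 2, N4→H-β 3, N5→H-β 4, N6→H-β 4, N7→H-ε 3, N8→H-β 2  ⇒ total 22.
Compare {H-γ, H-ε}: total 25.
Compare {H-α, H-β}: total 28.
No size-2 selection does better; minimum is 22.

22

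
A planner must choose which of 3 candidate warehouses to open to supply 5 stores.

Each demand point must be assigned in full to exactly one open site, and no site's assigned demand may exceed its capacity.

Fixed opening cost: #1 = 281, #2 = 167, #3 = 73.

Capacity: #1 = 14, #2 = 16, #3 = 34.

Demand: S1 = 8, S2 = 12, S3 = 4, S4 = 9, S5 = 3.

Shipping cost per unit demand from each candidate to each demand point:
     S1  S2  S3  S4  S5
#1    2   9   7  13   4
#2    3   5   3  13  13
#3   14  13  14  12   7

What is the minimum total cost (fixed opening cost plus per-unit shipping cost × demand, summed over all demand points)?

553

Open {#2, #3}; cheapest assignment that respects the capacities:
  #2 (cap 16, load 16): S2, S3 — cost 12×5 + 4×3 = 72
  #3 (cap 34, load 20): S1, S4, S5 — cost 8×14 + 9×12 + 3×7 = 241
  Shipping 313, fixed 240 → total 553.
  Any other capacity-feasible assignment to {#2, #3} ships for at least 313.
Compare {#1, #3}: its best feasible assignment gives total 683.
Compare {#1, #2, #3}: its best feasible assignment gives total 729.
Every other set of open sites that can feasibly serve all demand totals ≥ 683 even under its best assignment. Minimum: 553.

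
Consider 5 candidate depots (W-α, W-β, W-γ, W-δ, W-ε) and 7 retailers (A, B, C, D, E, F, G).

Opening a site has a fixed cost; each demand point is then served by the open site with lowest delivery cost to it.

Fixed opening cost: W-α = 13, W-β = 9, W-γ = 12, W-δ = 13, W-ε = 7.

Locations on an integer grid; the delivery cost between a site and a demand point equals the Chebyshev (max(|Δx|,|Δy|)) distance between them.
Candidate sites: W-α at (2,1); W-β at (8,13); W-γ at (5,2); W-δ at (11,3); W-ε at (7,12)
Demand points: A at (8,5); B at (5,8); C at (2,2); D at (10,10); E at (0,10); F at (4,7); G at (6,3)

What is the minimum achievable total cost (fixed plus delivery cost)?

Open {W-γ, W-ε}: assign each demand point to its cheapest open site.
  A→W-γ 3, B→W-ε 4, C→W-γ 3, D→W-ε 3, E→W-ε 7, F→W-γ 5, G→W-γ 1
  delivery cost 26, fixed 19 → total 45.
Compare {W-γ}: delivery cost 34 + fixed 12 = 46.
Compare {W-β, W-γ}: delivery cost 28 + fixed 21 = 49.
Compare {W-α, W-ε}: delivery cost 30 + fixed 20 = 50.
All other subsets cost ≥ 46. Minimum total cost: 45.

45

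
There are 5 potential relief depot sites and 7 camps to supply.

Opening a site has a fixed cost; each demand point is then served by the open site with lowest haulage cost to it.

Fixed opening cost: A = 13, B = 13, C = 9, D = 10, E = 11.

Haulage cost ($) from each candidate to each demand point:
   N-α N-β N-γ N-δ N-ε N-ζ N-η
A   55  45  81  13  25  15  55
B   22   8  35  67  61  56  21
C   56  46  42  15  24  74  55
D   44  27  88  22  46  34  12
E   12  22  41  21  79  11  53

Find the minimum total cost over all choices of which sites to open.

159

Open {B, C, E}: assign each demand point to its cheapest open site.
  N-α→E 12, N-β→B 8, N-γ→B 35, N-δ→C 15, N-ε→C 24, N-ζ→E 11, N-η→B 21
  haulage cost 126, fixed 33 → total 159.
Compare {B, C, D, E}: haulage cost 117 + fixed 43 = 160.
Compare {A, B, E}: haulage cost 125 + fixed 37 = 162.
Compare {A, B, D, E}: haulage cost 116 + fixed 47 = 163.
All other subsets cost ≥ 160. Minimum total cost: 159.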